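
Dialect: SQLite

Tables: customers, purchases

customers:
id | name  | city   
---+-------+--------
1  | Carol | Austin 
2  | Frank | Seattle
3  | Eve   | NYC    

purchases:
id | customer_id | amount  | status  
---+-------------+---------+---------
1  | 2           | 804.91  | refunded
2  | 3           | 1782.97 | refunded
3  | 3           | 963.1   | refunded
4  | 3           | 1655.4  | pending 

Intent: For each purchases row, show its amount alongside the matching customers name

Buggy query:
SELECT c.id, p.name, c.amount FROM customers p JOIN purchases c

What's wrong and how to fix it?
Bug: Missing join condition: each purchases row is matched to all customers rows instead of just its own

Fix: Add ON c.customer_id = p.id to the JOIN

Corrected query:
SELECT c.id, p.name, c.amount FROM customers p JOIN purchases c ON c.customer_id = p.id

Result:
id | name  | amount 
---+-------+--------
1  | Frank | 804.91 
2  | Eve   | 1782.97
3  | Eve   | 963.1  
4  | Eve   | 1655.4 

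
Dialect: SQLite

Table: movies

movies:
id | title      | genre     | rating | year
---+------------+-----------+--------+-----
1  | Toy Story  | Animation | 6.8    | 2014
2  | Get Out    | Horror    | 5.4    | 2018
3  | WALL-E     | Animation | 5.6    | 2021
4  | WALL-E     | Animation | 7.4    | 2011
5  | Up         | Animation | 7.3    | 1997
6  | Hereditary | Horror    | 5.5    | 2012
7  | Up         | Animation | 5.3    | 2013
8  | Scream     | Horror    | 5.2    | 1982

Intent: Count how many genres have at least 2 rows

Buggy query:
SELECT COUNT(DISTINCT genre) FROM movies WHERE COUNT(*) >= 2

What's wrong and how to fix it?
Bug: WHERE filters individual rows, not groups, so a group-level COUNT is invalid there

Fix: Use a subquery that GROUPs and filters with HAVING, then count its rows

Corrected query:
SELECT COUNT(*) FROM (SELECT genre FROM movies GROUP BY genre HAVING COUNT(*) >= 2)

Result:
COUNT(*)
--------
2       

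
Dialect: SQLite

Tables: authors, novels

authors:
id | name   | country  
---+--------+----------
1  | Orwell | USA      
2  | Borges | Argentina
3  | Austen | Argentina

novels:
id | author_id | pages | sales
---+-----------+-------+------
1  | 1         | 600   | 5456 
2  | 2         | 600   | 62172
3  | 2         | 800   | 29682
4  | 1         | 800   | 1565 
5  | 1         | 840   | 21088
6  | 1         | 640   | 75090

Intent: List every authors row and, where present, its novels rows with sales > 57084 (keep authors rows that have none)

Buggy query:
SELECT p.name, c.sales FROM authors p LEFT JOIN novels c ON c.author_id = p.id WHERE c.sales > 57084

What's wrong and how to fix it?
Bug: Filtering c.sales in WHERE discards the NULL rows produced by LEFT JOIN, turning it into an inner join

Fix: Put 'c.sales > 57084' in the JOIN's ON clause instead of WHERE

Corrected query:
SELECT p.name, c.sales FROM authors p LEFT JOIN novels c ON c.author_id = p.id AND c.sales > 57084

Result:
name   | sales
-------+------
Orwell | 75090
Borges | 62172
Austen | NULL 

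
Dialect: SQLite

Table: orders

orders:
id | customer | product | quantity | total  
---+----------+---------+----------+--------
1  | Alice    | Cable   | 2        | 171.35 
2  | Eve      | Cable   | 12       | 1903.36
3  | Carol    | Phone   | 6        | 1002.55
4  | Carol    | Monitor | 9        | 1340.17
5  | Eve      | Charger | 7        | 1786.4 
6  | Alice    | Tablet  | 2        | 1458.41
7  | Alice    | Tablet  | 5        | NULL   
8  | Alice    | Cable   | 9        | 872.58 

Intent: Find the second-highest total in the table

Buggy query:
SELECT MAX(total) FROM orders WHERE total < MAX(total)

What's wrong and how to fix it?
Bug: The inner MAX is an aggregate inside WHERE, which is not allowed

Fix: Put the inner MAX in a scalar subquery

Corrected query:
SELECT MAX(total) FROM orders WHERE total < (SELECT MAX(total) FROM orders)

Result:
MAX(total)
----------
1786.4    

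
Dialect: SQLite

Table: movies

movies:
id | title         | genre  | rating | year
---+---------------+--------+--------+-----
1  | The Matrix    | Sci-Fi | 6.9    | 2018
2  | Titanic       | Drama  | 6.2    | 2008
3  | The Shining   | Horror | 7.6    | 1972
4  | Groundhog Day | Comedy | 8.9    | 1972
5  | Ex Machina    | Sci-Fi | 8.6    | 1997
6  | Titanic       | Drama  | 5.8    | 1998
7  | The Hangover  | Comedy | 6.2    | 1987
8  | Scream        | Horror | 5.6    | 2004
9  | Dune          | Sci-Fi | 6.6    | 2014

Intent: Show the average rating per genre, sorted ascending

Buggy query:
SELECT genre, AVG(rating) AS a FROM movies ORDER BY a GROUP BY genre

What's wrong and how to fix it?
Bug: GROUP BY must precede ORDER BY

Fix: Move ORDER BY to the end, after GROUP BY

Corrected query:
SELECT genre, AVG(rating) AS a FROM movies GROUP BY genre ORDER BY a

Result:
genre  | a       
-------+---------
Drama  | 6       
Horror | 6.6     
Sci-Fi | 7.366667
Comedy | 7.55    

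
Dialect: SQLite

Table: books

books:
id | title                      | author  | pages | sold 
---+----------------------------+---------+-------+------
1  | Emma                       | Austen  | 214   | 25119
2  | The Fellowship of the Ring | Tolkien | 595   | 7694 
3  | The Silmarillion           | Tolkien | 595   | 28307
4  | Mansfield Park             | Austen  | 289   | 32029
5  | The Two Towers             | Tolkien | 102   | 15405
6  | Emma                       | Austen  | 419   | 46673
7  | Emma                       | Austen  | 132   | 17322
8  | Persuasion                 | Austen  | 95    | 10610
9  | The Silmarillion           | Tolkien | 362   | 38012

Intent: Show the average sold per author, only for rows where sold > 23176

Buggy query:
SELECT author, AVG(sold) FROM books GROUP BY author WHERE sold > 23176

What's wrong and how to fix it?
Bug: WHERE cannot follow GROUP BY

Fix: Place WHERE between FROM and GROUP BY

Corrected query:
SELECT author, AVG(sold) FROM books WHERE sold > 23176 GROUP BY author

Result:
author  | AVG(sold)
--------+----------
Austen  | 34607    
Tolkien | 33159.5  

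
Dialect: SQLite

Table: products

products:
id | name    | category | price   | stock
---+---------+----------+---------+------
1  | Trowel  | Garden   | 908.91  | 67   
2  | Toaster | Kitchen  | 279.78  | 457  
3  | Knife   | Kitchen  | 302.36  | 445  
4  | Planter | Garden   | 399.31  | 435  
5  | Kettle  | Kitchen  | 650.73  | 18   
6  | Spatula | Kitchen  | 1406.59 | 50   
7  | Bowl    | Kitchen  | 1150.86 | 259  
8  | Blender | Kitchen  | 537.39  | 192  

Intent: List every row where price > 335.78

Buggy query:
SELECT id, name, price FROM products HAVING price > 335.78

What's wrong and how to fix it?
Bug: This is a non-aggregate query (no GROUP BY, no aggregates), so in SQLite the HAVING clause is invalid here; a row-level condition belongs in WHERE

Fix: Replace HAVING with WHERE since the condition applies to individual rows

Corrected query:
SELECT id, name, price FROM products WHERE price > 335.78

Result:
id | name    | price  
---+---------+--------
1  | Trowel  | 908.91 
4  | Planter | 399.31 
5  | Kettle  | 650.73 
6  | Spatula | 1406.59
7  | Bowl    | 1150.86
8  | Blender | 537.39 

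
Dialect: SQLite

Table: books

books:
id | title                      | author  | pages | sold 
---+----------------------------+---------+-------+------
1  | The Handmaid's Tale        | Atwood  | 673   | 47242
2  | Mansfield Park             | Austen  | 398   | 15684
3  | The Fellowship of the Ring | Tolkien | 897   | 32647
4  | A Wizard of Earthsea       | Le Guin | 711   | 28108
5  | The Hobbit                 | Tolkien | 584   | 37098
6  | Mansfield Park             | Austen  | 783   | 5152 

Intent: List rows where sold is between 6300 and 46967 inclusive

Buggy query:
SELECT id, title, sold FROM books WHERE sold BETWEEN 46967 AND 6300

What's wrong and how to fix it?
Bug: BETWEEN expects the lower bound first; with 46967 AND 6300 the range is empty

Fix: Swap the bounds so the smaller value comes first

Corrected query:
SELECT id, title, sold FROM books WHERE sold BETWEEN 6300 AND 46967

Result:
id | title                      | sold 
---+----------------------------+------
2  | Mansfield Park             | 15684
3  | The Fellowship of the Ring | 32647
4  | A Wizard of Earthsea       | 28108
5  | The Hobbit                 | 37098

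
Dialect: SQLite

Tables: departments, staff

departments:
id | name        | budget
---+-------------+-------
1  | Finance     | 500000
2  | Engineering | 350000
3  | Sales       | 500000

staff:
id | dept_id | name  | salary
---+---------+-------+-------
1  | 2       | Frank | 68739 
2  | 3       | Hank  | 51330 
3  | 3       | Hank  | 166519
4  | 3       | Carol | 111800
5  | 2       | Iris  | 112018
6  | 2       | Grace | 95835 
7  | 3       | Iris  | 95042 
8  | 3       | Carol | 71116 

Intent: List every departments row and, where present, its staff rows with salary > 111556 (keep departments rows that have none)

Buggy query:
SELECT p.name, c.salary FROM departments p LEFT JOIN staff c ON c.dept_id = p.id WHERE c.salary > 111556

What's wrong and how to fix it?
Bug: A WHERE condition on the right-hand table after LEFT JOIN drops unmatched parents

Fix: Put 'c.salary > 111556' in the JOIN's ON clause instead of WHERE

Corrected query:
SELECT p.name, c.salary FROM departments p LEFT JOIN staff c ON c.dept_id = p.id AND c.salary > 111556

Result:
name        | salary
------------+-------
Finance     | NULL  
Engineering | 112018
Sales       | 111800
Sales       | 166519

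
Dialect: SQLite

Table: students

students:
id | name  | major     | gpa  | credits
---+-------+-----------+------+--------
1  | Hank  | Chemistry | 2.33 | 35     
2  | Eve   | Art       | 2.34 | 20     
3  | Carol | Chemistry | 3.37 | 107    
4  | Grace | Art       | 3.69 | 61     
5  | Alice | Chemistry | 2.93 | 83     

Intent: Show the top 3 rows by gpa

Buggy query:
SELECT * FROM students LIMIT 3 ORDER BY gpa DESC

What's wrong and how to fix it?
Bug: LIMIT must come after ORDER BY

Fix: Sort with ORDER BY, then apply LIMIT

Corrected query:
SELECT * FROM students ORDER BY gpa DESC LIMIT 3

Result:
id | name  | major     | gpa  | credits
---+-------+-----------+------+--------
4  | Grace | Art       | 3.69 | 61     
3  | Carol | Chemistry | 3.37 | 107    
5  | Alice | Chemistry | 2.93 | 83     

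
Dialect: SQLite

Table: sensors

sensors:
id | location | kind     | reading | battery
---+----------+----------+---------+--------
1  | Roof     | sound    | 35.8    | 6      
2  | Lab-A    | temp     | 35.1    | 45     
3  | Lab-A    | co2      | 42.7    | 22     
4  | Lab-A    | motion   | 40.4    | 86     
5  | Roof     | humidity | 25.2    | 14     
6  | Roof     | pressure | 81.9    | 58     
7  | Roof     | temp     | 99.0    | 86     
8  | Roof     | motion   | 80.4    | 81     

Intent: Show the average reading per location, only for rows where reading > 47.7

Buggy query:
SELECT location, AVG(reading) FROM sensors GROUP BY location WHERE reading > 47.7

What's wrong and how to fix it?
Bug: Row-level WHERE must come before GROUP BY in the clause order

Fix: Place WHERE between FROM and GROUP BY

Corrected query:
SELECT location, AVG(reading) FROM sensors WHERE reading > 47.7 GROUP BY location

Result:
location | AVG(reading)
---------+-------------
Roof     | 87.1        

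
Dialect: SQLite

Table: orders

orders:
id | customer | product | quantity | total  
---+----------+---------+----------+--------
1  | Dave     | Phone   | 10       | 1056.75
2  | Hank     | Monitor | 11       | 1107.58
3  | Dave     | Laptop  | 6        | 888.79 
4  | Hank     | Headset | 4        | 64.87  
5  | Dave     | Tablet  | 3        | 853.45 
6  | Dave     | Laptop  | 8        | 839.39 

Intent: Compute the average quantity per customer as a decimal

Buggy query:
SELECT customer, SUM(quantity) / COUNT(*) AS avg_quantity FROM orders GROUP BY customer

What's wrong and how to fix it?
Bug: SUM(quantity) and COUNT(*) are both integers; the division truncates the fractional part

Fix: Multiply by 1.0 (or CAST to REAL) to force floating-point division

Corrected query:
SELECT customer, SUM(quantity) * 1.0 / COUNT(*) AS avg_quantity FROM orders GROUP BY customer

Result:
customer | avg_quantity
---------+-------------
Dave     | 6.75        
Hank     | 7.5         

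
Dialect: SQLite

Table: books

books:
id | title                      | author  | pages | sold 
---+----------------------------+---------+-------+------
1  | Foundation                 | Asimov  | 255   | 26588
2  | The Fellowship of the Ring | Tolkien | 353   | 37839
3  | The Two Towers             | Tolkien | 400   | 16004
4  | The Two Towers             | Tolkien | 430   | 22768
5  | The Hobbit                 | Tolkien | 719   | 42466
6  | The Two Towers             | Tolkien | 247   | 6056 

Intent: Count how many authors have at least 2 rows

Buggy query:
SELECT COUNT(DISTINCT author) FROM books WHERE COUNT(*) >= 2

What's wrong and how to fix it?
Bug: WHERE filters individual rows, not groups, so a group-level COUNT is invalid there

Fix: Use a subquery that GROUPs and filters with HAVING, then count its rows

Corrected query:
SELECT COUNT(*) FROM (SELECT author FROM books GROUP BY author HAVING COUNT(*) >= 2)

Result:
COUNT(*)
--------
1       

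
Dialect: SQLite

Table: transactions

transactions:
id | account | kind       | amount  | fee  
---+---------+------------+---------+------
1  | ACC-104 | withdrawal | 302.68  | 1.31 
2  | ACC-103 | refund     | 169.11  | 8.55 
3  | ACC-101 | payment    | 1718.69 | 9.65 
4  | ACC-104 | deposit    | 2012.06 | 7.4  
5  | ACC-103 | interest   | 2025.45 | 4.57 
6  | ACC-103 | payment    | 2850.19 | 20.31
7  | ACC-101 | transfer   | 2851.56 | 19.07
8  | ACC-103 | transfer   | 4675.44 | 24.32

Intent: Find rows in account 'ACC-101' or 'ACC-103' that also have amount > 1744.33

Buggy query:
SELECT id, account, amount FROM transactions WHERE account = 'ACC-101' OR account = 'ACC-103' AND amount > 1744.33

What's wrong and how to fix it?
Bug: AND binds tighter than OR, so this parses as account = 'ACC-101' OR (account = 'ACC-103' AND amount > 1744.33)

Fix: Add parentheses around the OR so the AND applies to both alternatives

Corrected query:
SELECT id, account, amount FROM transactions WHERE (account = 'ACC-101' OR account = 'ACC-103') AND amount > 1744.33

Result:
id | account | amount 
---+---------+--------
5  | ACC-103 | 2025.45
6  | ACC-103 | 2850.19
7  | ACC-101 | 2851.56
8  | ACC-103 | 4675.44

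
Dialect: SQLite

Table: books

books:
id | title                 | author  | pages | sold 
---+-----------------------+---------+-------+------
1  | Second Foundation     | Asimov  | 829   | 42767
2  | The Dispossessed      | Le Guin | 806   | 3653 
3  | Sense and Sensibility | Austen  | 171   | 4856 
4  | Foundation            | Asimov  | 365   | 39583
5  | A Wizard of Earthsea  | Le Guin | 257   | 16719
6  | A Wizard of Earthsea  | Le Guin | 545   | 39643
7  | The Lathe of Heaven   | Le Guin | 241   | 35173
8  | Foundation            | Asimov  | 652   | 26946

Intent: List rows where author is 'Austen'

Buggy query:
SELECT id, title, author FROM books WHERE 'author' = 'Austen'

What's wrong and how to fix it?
Bug: 'author' in single quotes is a string literal, not the column; the comparison is literal-vs-literal and never true

Fix: Remove the quotes around the column name (or use double quotes for an identifier)

Corrected query:
SELECT id, title, author FROM books WHERE author = 'Austen'

Result:
id | title                 | author
---+-----------------------+-------
3  | Sense and Sensibility | Austen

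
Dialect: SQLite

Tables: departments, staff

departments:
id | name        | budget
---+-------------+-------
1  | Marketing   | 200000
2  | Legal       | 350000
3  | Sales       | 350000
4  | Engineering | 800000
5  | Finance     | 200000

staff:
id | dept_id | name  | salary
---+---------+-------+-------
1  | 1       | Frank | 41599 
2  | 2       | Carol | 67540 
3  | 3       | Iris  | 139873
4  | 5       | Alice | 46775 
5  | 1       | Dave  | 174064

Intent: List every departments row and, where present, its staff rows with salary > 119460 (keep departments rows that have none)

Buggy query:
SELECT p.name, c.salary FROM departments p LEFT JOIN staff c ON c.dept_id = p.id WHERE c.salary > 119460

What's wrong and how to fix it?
Bug: Filtering c.salary in WHERE discards the NULL rows produced by LEFT JOIN, turning it into an inner join

Fix: Move the right-table condition into the ON clause so unmatched parents are kept

Corrected query:
SELECT p.name, c.salary FROM departments p LEFT JOIN staff c ON c.dept_id = p.id AND c.salary > 119460

Result:
name        | salary
------------+-------
Marketing   | 174064
Legal       | NULL  
Sales       | 139873
Engineering | NULL  
Finance     | NULL  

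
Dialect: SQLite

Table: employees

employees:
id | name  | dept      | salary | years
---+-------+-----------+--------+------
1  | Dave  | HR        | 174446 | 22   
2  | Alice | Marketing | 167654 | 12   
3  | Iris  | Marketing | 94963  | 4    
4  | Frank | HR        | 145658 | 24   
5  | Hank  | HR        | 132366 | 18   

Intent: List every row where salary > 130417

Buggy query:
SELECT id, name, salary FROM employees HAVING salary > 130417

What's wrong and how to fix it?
Bug: This is a non-aggregate query (no GROUP BY, no aggregates), so in SQLite the HAVING clause is invalid here; a row-level condition belongs in WHERE

Fix: Use WHERE for row-level filtering

Corrected query:
SELECT id, name, salary FROM employees WHERE salary > 130417

Result:
id | name  | salary
---+-------+-------
1  | Dave  | 174446
2  | Alice | 167654
4  | Frank | 145658
5  | Hank  | 132366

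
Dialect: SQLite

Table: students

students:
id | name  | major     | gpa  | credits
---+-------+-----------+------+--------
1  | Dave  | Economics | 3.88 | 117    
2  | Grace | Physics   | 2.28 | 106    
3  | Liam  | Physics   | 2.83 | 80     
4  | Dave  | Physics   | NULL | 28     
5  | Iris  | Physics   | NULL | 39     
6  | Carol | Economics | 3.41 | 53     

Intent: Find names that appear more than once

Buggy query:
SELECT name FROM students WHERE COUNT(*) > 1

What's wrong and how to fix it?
Bug: COUNT(*) is an aggregate and cannot be used in WHERE

Fix: Group first, then use HAVING for the count condition

Corrected query:
SELECT name FROM students GROUP BY name HAVING COUNT(*) > 1

Result:
name
----
Dave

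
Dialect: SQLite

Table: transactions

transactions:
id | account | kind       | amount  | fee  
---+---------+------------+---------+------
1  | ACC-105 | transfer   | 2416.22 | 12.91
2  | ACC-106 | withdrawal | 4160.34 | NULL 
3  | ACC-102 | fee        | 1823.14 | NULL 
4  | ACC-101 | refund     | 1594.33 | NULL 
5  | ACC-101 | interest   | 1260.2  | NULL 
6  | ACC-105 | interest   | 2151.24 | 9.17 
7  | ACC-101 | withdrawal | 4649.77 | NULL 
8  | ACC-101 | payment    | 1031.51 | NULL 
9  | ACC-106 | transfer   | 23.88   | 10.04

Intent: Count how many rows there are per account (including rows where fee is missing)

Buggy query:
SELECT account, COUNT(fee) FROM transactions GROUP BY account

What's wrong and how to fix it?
Bug: COUNT(fee) skips NULLs, so groups with missing fee are undercounted

Fix: Use COUNT(*) to count all rows regardless of NULL

Corrected query:
SELECT account, COUNT(*) FROM transactions GROUP BY account

Result:
account | COUNT(*)
--------+---------
ACC-101 | 4       
ACC-102 | 1       
ACC-105 | 2       
ACC-106 | 2       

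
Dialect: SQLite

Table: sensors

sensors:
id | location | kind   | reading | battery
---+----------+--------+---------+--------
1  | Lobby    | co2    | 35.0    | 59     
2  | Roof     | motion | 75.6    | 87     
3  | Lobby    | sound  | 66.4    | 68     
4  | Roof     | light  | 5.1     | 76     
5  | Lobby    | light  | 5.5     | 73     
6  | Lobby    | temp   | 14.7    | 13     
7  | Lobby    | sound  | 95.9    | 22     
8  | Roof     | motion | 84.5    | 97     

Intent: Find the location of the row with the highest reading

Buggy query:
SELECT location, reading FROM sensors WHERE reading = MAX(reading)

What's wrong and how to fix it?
Bug: WHERE is evaluated per row; an aggregate over the whole table isn't defined there

Fix: Wrap MAX in a scalar subquery so WHERE compares against a single value

Corrected query:
SELECT location, reading FROM sensors WHERE reading = (SELECT MAX(reading) FROM sensors)

Result:
location | reading
---------+--------
Lobby    | 95.9   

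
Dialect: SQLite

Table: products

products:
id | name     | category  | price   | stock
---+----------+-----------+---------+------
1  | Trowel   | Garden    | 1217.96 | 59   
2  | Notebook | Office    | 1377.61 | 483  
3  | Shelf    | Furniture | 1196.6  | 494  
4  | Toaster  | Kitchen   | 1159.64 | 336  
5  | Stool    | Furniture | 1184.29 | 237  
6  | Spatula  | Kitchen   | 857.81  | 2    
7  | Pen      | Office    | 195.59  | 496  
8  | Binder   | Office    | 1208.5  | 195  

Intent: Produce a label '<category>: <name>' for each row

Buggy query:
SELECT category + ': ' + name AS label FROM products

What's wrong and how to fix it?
Bug: '+' is numeric addition; on text columns SQLite converts them to 0 instead of concatenating

Fix: Use the || operator for string concatenation

Corrected query:
SELECT category || ': ' || name AS label FROM products

Result:
label           
----------------
Garden: Trowel  
Office: Notebook
Furniture: Shelf
Kitchen: Toaster
Furniture: Stool
Kitchen: Spatula
Office: Pen     
Office: Binder  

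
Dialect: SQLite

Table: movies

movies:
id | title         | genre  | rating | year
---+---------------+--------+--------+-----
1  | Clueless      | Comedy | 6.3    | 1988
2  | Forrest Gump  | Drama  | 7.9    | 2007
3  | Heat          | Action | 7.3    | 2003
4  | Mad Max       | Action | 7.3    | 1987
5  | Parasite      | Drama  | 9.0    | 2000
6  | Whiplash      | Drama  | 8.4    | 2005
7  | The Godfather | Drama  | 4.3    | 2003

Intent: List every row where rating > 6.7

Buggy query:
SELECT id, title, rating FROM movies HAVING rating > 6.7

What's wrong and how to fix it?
Bug: HAVING filters the output of aggregation, but this query has no GROUP BY and no aggregate functions, so SQLite rejects it (HAVING clause on a non-aggregate query); the condition here is per row

Fix: Use WHERE for row-level filtering

Corrected query:
SELECT id, title, rating FROM movies WHERE rating > 6.7

Result:
id | title        | rating
---+--------------+-------
2  | Forrest Gump | 7.9   
3  | Heat         | 7.3   
4  | Mad Max      | 7.3   
5  | Parasite     | 9     
6  | Whiplash     | 8.4   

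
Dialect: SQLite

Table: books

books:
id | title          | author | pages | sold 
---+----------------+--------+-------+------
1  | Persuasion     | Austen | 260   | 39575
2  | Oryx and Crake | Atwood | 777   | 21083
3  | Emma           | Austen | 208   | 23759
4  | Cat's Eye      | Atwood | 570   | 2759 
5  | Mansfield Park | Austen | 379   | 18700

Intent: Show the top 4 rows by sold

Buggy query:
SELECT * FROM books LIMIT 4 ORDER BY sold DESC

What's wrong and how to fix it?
Bug: ORDER BY cannot follow LIMIT; LIMIT is the final clause

Fix: Sort with ORDER BY, then apply LIMIT

Corrected query:
SELECT * FROM books ORDER BY sold DESC LIMIT 4

Result:
id | title          | author | pages | sold 
---+----------------+--------+-------+------
1  | Persuasion     | Austen | 260   | 39575
3  | Emma           | Austen | 208   | 23759
2  | Oryx and Crake | Atwood | 777   | 21083
5  | Mansfield Park | Austen | 379   | 18700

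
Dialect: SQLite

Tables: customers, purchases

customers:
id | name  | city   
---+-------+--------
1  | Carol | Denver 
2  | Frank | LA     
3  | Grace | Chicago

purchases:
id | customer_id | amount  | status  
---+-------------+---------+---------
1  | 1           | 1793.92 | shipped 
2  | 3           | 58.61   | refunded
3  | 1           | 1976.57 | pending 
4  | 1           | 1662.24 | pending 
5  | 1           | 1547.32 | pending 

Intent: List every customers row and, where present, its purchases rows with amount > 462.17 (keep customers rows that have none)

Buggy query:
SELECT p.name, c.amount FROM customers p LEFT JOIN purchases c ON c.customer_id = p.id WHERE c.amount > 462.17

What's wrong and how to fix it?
Bug: Filtering c.amount in WHERE discards the NULL rows produced by LEFT JOIN, turning it into an inner join

Fix: Put 'c.amount > 462.17' in the JOIN's ON clause instead of WHERE

Corrected query:
SELECT p.name, c.amount FROM customers p LEFT JOIN purchases c ON c.customer_id = p.id AND c.amount > 462.17

Result:
name  | amount 
------+--------
Carol | 1547.32
Carol | 1662.24
Carol | 1793.92
Carol | 1976.57
Frank | NULL   
Grace | NULL   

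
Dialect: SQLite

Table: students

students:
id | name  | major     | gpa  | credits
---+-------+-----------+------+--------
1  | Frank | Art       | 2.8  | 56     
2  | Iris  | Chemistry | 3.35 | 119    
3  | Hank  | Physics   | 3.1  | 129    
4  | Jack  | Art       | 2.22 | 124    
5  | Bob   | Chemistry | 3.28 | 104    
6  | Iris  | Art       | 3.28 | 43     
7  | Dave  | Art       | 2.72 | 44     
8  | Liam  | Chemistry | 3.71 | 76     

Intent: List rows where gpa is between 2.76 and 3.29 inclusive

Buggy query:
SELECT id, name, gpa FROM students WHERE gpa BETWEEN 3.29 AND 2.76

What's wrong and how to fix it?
Bug: The bounds are reversed; BETWEEN a AND b requires a <= b to match anything

Fix: Swap the bounds so the smaller value comes first

Corrected query:
SELECT id, name, gpa FROM students WHERE gpa BETWEEN 2.76 AND 3.29

Result:
id | name  | gpa 
---+-------+-----
1  | Frank | 2.8 
3  | Hank  | 3.1 
5  | Bob   | 3.28
6  | Iris  | 3.28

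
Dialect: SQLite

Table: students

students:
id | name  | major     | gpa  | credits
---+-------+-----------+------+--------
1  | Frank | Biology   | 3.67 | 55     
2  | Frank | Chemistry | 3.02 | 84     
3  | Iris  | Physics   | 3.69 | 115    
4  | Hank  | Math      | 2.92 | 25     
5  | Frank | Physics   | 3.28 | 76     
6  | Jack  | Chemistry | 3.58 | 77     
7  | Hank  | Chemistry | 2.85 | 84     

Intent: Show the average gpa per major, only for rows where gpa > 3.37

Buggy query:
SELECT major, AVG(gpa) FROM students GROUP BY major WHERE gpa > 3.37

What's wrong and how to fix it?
Bug: Row-level WHERE must come before GROUP BY in the clause order

Fix: Place WHERE between FROM and GROUP BY

Corrected query:
SELECT major, AVG(gpa) FROM students WHERE gpa > 3.37 GROUP BY major

Result:
major     | AVG(gpa)
----------+---------
Biology   | 3.67    
Chemistry | 3.58    
Physics   | 3.69    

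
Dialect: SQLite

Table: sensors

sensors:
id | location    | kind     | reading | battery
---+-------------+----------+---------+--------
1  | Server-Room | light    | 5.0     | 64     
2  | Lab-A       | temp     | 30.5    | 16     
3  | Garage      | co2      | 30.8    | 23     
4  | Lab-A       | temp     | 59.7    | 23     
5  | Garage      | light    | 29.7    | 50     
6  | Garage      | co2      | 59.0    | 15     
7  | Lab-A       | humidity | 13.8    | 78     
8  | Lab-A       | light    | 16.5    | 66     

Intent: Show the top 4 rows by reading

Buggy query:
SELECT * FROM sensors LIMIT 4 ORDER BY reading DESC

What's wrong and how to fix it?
Bug: LIMIT must come after ORDER BY

Fix: Swap the clauses: ORDER BY first, then LIMIT

Corrected query:
SELECT * FROM sensors ORDER BY reading DESC LIMIT 4

Result:
id | location | kind | reading | battery
---+----------+------+---------+--------
4  | Lab-A    | temp | 59.7    | 23     
6  | Garage   | co2  | 59      | 15     
3  | Garage   | co2  | 30.8    | 23     
2  | Lab-A    | temp | 30.5    | 16     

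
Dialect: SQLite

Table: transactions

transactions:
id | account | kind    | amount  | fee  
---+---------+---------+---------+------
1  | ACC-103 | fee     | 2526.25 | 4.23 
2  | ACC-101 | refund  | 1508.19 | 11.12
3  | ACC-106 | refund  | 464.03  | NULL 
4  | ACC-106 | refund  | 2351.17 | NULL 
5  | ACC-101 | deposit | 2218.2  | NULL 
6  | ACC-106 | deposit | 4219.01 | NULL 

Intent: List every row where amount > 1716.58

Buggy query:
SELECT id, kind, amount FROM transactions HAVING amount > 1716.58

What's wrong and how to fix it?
Bug: This is a non-aggregate query (no GROUP BY, no aggregates), so in SQLite the HAVING clause is invalid here; a row-level condition belongs in WHERE

Fix: Replace HAVING with WHERE since the condition applies to individual rows

Corrected query:
SELECT id, kind, amount FROM transactions WHERE amount > 1716.58

Result:
id | kind    | amount 
---+---------+--------
1  | fee     | 2526.25
4  | refund  | 2351.17
5  | deposit | 2218.2 
6  | deposit | 4219.01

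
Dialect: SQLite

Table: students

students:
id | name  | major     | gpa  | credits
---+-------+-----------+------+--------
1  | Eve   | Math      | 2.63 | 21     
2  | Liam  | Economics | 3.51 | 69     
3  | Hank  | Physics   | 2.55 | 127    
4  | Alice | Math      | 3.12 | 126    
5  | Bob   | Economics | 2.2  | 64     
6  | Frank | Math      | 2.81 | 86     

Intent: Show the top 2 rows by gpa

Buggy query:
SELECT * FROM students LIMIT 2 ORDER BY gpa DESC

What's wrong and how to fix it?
Bug: LIMIT must come after ORDER BY

Fix: Swap the clauses: ORDER BY first, then LIMIT

Corrected query:
SELECT * FROM students ORDER BY gpa DESC LIMIT 2

Result:
id | name  | major     | gpa  | credits
---+-------+-----------+------+--------
2  | Liam  | Economics | 3.51 | 69     
4  | Alice | Math      | 3.12 | 126    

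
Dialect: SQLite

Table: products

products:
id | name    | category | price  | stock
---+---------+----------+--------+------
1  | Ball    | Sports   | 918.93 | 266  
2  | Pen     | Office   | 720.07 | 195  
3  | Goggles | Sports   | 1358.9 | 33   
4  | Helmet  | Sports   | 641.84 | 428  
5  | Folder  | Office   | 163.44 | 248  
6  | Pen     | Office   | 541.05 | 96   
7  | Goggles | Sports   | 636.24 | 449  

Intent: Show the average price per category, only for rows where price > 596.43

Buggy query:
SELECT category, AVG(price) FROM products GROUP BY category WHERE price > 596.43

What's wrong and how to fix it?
Bug: WHERE cannot follow GROUP BY

Fix: Move the WHERE clause before GROUP BY

Corrected query:
SELECT category, AVG(price) FROM products WHERE price > 596.43 GROUP BY category

Result:
category | AVG(price)
---------+-----------
Office   | 720.07    
Sports   | 888.9775  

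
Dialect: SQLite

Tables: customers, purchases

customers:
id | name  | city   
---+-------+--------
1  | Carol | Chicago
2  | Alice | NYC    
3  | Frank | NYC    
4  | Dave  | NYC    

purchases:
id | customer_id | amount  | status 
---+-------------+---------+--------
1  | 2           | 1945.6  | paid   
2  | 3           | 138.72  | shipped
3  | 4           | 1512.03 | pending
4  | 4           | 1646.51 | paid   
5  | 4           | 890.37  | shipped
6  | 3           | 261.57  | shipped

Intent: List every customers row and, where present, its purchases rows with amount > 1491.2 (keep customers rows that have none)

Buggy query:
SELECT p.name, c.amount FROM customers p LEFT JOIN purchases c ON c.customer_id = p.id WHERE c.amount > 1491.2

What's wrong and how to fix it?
Bug: Filtering c.amount in WHERE discards the NULL rows produced by LEFT JOIN, turning it into an inner join

Fix: Put 'c.amount > 1491.2' in the JOIN's ON clause instead of WHERE

Corrected query:
SELECT p.name, c.amount FROM customers p LEFT JOIN purchases c ON c.customer_id = p.id AND c.amount > 1491.2

Result:
name  | amount 
------+--------
Carol | NULL   
Alice | 1945.6 
Frank | NULL   
Dave  | 1512.03
Dave  | 1646.51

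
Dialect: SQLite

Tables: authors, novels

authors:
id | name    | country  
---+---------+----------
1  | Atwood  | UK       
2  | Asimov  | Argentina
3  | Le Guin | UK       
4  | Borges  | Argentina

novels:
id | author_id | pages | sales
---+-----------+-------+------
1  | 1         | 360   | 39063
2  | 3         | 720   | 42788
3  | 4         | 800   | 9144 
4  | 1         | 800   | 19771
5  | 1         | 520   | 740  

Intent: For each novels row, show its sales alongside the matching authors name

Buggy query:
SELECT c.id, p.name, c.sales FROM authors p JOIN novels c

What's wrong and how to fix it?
Bug: JOIN with no ON clause produces a cartesian product; every novels row pairs with every authors row

Fix: Add ON c.author_id = p.id to the JOIN

Corrected query:
SELECT c.id, p.name, c.sales FROM authors p JOIN novels c ON c.author_id = p.id

Result:
id | name    | sales
---+---------+------
1  | Atwood  | 39063
2  | Le Guin | 42788
3  | Borges  | 9144 
4  | Atwood  | 19771
5  | Atwood  | 740  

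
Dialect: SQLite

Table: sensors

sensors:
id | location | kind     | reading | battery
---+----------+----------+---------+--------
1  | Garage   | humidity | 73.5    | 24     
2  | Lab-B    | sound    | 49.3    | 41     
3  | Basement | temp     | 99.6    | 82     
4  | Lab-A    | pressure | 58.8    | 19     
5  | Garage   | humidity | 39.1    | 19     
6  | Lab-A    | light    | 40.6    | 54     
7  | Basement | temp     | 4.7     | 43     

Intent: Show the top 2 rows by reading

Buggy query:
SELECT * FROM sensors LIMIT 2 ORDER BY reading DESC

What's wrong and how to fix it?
Bug: ORDER BY cannot follow LIMIT; LIMIT is the final clause

Fix: Swap the clauses: ORDER BY first, then LIMIT

Corrected query:
SELECT * FROM sensors ORDER BY reading DESC LIMIT 2

Result:
id | location | kind     | reading | battery
---+----------+----------+---------+--------
3  | Basement | temp     | 99.6    | 82     
1  | Garage   | humidity | 73.5    | 24     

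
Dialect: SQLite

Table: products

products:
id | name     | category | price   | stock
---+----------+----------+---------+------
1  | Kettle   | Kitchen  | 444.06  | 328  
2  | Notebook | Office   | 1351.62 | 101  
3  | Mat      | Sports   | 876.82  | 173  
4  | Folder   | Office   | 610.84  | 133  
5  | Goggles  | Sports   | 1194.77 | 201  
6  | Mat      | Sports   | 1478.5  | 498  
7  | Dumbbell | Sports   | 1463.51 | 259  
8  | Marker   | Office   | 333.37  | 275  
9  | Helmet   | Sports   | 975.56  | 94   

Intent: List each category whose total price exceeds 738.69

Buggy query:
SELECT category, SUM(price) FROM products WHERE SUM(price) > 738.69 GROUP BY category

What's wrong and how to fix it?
Bug: SUM(price) is an aggregate, but WHERE filters rows before aggregation

Fix: Move the aggregate condition to a HAVING clause

Corrected query:
SELECT category, SUM(price) FROM products GROUP BY category HAVING SUM(price) > 738.69

Result:
category | SUM(price)
---------+-----------
Office   | 2295.83   
Sports   | 5989.16   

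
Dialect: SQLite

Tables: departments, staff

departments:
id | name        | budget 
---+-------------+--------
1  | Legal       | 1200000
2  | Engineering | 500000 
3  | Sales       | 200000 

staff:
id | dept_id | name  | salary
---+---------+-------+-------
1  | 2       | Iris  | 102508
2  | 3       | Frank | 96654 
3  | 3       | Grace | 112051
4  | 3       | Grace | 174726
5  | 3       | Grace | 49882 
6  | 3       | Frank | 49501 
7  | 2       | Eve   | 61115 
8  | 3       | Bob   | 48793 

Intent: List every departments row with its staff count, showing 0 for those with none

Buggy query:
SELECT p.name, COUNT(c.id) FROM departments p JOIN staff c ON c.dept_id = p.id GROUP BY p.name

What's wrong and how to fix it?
Bug: An inner join excludes parents with zero children

Fix: Switch to LEFT JOIN to retain unmatched parent rows

Corrected query:
SELECT p.name, COUNT(c.id) FROM departments p LEFT JOIN staff c ON c.dept_id = p.id GROUP BY p.name

Result:
name        | COUNT(c.id)
------------+------------
Engineering | 2          
Legal       | 0          
Sales       | 6          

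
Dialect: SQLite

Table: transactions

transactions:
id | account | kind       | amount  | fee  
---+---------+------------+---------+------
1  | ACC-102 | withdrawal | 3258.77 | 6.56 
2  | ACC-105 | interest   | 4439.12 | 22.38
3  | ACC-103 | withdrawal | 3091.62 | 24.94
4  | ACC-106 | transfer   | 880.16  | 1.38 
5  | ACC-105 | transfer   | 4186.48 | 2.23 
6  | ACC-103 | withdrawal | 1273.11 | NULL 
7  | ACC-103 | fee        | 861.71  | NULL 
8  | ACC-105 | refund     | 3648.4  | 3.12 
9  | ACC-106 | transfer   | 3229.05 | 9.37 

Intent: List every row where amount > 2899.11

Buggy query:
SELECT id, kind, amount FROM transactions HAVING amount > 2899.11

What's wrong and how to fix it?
Bug: HAVING filters the output of aggregation, but this query has no GROUP BY and no aggregate functions, so SQLite rejects it (HAVING clause on a non-aggregate query); the condition here is per row

Fix: Replace HAVING with WHERE since the condition applies to individual rows

Corrected query:
SELECT id, kind, amount FROM transactions WHERE amount > 2899.11

Result:
id | kind       | amount 
---+------------+--------
1  | withdrawal | 3258.77
2  | interest   | 4439.12
3  | withdrawal | 3091.62
5  | transfer   | 4186.48
8  | refund     | 3648.4 
9  | transfer   | 3229.05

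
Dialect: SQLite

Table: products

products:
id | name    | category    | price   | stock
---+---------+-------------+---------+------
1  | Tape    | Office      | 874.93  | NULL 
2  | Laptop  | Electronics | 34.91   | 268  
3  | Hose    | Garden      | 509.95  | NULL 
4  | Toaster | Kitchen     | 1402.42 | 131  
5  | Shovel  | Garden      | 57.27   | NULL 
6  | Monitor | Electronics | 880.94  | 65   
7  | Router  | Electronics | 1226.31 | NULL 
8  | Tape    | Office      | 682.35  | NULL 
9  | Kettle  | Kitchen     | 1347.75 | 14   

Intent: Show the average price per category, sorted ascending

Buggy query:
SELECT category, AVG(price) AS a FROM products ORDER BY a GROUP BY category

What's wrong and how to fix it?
Bug: GROUP BY must precede ORDER BY

Fix: Move ORDER BY to the end, after GROUP BY

Corrected query:
SELECT category, AVG(price) AS a FROM products GROUP BY category ORDER BY a

Result:
category    | a         
------------+-----------
Garden      | 283.61    
Electronics | 714.053333
Office      | 778.64    
Kitchen     | 1375.085  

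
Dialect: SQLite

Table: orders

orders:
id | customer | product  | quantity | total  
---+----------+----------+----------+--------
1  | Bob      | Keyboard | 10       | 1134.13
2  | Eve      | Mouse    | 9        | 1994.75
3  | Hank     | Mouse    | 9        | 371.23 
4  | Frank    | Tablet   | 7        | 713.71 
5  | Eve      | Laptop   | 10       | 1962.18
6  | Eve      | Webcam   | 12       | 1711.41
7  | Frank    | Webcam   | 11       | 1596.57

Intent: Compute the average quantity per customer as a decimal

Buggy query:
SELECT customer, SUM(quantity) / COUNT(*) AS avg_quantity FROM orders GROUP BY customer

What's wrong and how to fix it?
Bug: SUM(quantity) and COUNT(*) are both integers; the division truncates the fractional part

Fix: Cast one side to REAL so the division keeps the fractional part

Corrected query:
SELECT customer, SUM(quantity) * 1.0 / COUNT(*) AS avg_quantity FROM orders GROUP BY customer

Result:
customer | avg_quantity
---------+-------------
Bob      | 10          
Eve      | 10.333333   
Frank    | 9           
Hank     | 9           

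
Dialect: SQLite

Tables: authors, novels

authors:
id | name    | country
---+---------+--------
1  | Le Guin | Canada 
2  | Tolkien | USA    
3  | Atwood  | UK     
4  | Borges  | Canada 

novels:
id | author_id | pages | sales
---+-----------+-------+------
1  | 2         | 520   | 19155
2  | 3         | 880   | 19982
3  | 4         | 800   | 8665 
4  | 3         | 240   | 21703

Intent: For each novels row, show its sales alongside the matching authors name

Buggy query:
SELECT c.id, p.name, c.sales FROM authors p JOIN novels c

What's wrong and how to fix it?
Bug: Missing join condition: each novels row is matched to all authors rows instead of just its own

Fix: Add ON c.author_id = p.id to the JOIN

Corrected query:
SELECT c.id, p.name, c.sales FROM authors p JOIN novels c ON c.author_id = p.id

Result:
id | name    | sales
---+---------+------
1  | Tolkien | 19155
2  | Atwood  | 19982
3  | Borges  | 8665 
4  | Atwood  | 21703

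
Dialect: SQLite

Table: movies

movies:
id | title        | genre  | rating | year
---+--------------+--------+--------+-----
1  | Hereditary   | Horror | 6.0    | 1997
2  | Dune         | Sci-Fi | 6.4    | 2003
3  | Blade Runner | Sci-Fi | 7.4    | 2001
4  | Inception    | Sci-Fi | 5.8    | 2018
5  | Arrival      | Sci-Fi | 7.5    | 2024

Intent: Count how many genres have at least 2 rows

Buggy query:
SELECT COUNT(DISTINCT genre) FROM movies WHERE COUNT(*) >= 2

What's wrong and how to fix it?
Bug: COUNT(*) cannot appear in WHERE; the per-group count doesn't exist yet

Fix: Use a subquery that GROUPs and filters with HAVING, then count its rows

Corrected query:
SELECT COUNT(*) FROM (SELECT genre FROM movies GROUP BY genre HAVING COUNT(*) >= 2)

Result:
COUNT(*)
--------
1       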